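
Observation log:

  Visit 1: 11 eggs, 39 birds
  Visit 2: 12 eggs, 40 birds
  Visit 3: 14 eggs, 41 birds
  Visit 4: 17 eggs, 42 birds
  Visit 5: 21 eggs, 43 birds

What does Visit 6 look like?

Eggs: 11, 12, 14, 17, 21 → 26 (differences are 1, 2, 3, … (increasing by 1 each time)).
For the birds, +1 each step: 39, 40, 41, 42, 43 → 44.
Putting it together: 26 eggs, 44 birds.

26 eggs, 44 birds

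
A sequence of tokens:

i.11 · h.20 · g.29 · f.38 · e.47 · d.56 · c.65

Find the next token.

b.74

Letter — letters move back 1 place in the alphabet: i, h, g, f, e, d, c → b.
Second component: +9 each step; 11, 20, 29, 38, 47, 56, 65 → 74.
So the next token is b.74.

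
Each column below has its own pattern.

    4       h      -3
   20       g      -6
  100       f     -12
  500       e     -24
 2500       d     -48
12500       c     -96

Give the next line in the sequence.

First component — ×5 each step: 4, 20, 100, 500, 2500, 12500 → 62500.
Letter: h, g, f, e, d, c → b (letters move back 1 place in the alphabet).
For the third component, ×2 each step: -3, -6, -12, -24, -48, -96 → -192.
Combining the parts gives 62500  b  -192.

62500  b  -192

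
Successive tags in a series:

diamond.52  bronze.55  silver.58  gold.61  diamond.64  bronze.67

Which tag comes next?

silver.70

Rank: repeats diamond → bronze → silver → gold; diamond, bronze, silver, gold, diamond, bronze → silver.
Second component: 52, 55, 58, 61, 64, 67 → 70 (+3 each step).
Putting it together: silver.70.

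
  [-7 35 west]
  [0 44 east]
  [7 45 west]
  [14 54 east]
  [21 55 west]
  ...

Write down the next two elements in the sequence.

[28 64 east], [35 65 west]

First entry: +7 each step; -7, 0, 7, 14, 21 → 28 → 35.
Second entry goes 35, 44, 45, 54, 55 → 64 → 65 (alternating steps +9, +1, +9, +1, …).
Direction — alternates west ↔ east: west, east, west, east, west → east → west.
So the next two elements are [28 64 east] and [35 65 west].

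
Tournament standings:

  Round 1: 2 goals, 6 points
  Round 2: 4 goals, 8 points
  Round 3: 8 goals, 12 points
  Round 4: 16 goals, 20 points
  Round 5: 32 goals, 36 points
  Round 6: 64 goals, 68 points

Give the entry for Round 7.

Goals: ×2 each step; 2, 4, 8, 16, 32, 64 → 128.
Points — always 4 more than the goals: 6, 8, 12, 20, 36, 68 → 132.
Combining the parts gives 128 goals, 132 points.

128 goals, 132 points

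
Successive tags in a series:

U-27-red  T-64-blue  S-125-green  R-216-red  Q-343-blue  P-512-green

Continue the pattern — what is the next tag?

Letter goes U, T, S, R, Q, P → O (letters move back 1 place in the alphabet).
Second component: perfect cubes: 3³, 4³, 5³, …, so 27, 64, 125, 216, 343, 512 → 729.
Colour — repeats red → blue → green: red, blue, green, red, blue, green → red.
So the next tag is O-729-red.

O-729-red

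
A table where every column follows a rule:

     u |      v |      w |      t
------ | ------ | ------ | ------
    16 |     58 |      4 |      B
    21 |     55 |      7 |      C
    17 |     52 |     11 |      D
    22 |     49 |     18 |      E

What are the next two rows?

18  46  29  F; 23  43  47  G

Column u: alternating steps +5, −4, +5, −4, …; 16, 21, 17, 22 → 18 → 23.
For the column v, −3 each step: 58, 55, 52, 49 → 46 → 43.
For the column w, each term is the sum of the two before it: 4, 7, 11, 18 → 29 → 47.
Column t: letters move forward 1 place in the alphabet, so B, C, D, E → F → G.
Putting the parts together: 18  46  29  F and then 23  43  47  G.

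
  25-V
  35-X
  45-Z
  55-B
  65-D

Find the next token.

First component goes 25, 35, 45, 55, 65 → 75 (+10 each step).
Letter: letters move forward 2 places in the alphabet, wrapping Z→A, so V, X, Z, B, D → F.
So the next token is 75-F.

75-F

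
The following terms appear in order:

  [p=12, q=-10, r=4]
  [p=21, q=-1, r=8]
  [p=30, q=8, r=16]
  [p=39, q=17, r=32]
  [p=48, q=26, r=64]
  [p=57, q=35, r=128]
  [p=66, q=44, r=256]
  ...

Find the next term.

[p=75, q=53, r=512]

P: +9 each step; 12, 21, 30, 39, 48, 57, 66 → 75.
Q: +9 each step, so -10, -1, 8, 17, 26, 35, 44 → 53.
R goes 4, 8, 16, 32, 64, 128, 256 → 512 (×2 each step).
Putting it together: [p=75, q=53, r=512].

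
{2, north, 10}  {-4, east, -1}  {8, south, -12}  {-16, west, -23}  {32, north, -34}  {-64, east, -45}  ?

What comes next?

{128, south, -56}

For the first slot, ×(-2) each step: 2, -4, 8, -16, 32, -64 → 128.
For the direction, repeats north → east → south → west: north, east, south, west, north, east → south.
Third slot: −11 each step, so 10, -1, -12, -23, -34, -45 → -56.
So the next term is {128, south, -56}.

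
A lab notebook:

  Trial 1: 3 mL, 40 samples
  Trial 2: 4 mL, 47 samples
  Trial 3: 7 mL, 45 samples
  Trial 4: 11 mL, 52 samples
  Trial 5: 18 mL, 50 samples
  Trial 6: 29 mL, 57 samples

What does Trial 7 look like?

47 mL, 55 samples

ML: 3, 4, 7, 11, 18, 29 → 47 (each term is the sum of the two before it).
Samples goes 40, 47, 45, 52, 50, 57 → 55 (alternating steps +7, −2, +7, −2, …).
Putting it together: 47 mL, 55 samples.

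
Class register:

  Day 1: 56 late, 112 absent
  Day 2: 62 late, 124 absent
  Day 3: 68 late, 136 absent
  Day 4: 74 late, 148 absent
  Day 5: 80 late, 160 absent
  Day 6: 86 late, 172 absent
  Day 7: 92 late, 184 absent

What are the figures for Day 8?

98 late, 196 absent

Late: +6 each step; 56, 62, 68, 74, 80, 86, 92 → 98.
Absent — always 2 × the late: 112, 124, 136, 148, 160, 172, 184 → 196.
So the next line is 98 late, 196 absent.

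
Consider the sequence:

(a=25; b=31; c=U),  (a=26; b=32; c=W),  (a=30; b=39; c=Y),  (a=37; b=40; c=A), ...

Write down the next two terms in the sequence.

A — differences are 1, 4, 7, … (increasing by 3 each time): 25, 26, 30, 37 → 47 → 60.
B — alternating steps +1, +7, +1, +7, …: 31, 32, 39, 40 → 47 → 48.
C: U, W, Y, A → C → E (letters move forward 2 places in the alphabet, wrapping Z→A).
Putting the parts together: (a=47; b=47; c=C) and then (a=60; b=48; c=E).

(a=47; b=47; c=C), (a=60; b=48; c=E)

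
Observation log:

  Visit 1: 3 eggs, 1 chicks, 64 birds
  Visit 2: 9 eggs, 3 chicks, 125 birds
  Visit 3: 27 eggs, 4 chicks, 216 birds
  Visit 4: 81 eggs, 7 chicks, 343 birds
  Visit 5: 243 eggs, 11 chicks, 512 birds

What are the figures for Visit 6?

729 eggs, 18 chicks, 729 birds

Eggs — ×3 each step: 3, 9, 27, 81, 243 → 729.
Chicks goes 1, 3, 4, 7, 11 → 18 (each term is the sum of the two before it).
For the birds, perfect cubes: 4³, 5³, 6³, …: 64, 125, 216, 343, 512 → 729.
So the next row is 729 eggs, 18 chicks, 729 birds.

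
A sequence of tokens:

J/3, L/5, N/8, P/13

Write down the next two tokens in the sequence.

Letter goes J, L, N, P → R → T (letters move forward 2 places in the alphabet).
Second component goes 3, 5, 8, 13 → 21 → 34 (each term is the sum of the two before it).
Putting the parts together: R/21 and then T/34.

R/21, T/34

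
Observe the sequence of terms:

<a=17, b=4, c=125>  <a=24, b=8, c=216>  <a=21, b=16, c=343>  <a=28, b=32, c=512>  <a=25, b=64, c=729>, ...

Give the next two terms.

<a=32, b=128, c=1000>, <a=29, b=256, c=1331>

For the a, alternating steps +7, −3, +7, −3, …: 17, 24, 21, 28, 25 → 32 → 29.
B goes 4, 8, 16, 32, 64 → 128 → 256 (×2 each step).
C — perfect cubes: 5³, 6³, 7³, …: 125, 216, 343, 512, 729 → 1000 → 1331.
So the next two terms are <a=32, b=128, c=1000> and <a=29, b=256, c=1331>.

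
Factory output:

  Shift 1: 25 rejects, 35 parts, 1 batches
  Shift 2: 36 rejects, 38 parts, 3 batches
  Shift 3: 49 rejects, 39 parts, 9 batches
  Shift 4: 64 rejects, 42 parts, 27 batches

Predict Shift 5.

Rejects: perfect squares: 5², 6², 7², …; 25, 36, 49, 64 → 81.
Parts: 35, 38, 39, 42 → 43 (alternating steps +3, +1, +3, +1, …).
Batches: ×3 each step; 1, 3, 9, 27 → 81.
Putting it together: 81 rejects, 43 parts, 81 batches.

81 rejects, 43 parts, 81 batches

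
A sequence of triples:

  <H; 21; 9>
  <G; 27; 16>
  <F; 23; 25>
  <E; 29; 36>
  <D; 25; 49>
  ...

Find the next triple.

Letter goes H, G, F, E, D → C (letters move back 1 place in the alphabet).
Second value — alternating steps +6, −4, +6, −4, …: 21, 27, 23, 29, 25 → 31.
Third value — perfect squares: 3², 4², 5², …: 9, 16, 25, 36, 49 → 64.
Putting it together: <C; 31; 64>.

<C; 31; 64>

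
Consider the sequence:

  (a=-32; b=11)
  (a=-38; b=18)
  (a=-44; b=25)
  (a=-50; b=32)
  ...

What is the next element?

(a=-56; b=39)

For the a, −6 each step: -32, -38, -44, -50 → -56.
B: 11, 18, 25, 32 → 39 (+7 each step).
Putting it together: (a=-56; b=39).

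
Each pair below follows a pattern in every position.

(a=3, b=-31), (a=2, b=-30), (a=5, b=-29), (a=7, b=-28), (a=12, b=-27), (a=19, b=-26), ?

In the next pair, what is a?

31

For the a, each term is the sum of the two before it: 3, 2, 5, 7, 12, 19 → 31.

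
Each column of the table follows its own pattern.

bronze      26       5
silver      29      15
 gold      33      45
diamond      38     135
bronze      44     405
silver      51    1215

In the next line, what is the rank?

gold

Rank goes bronze, silver, gold, diamond, bronze, silver → gold (repeats bronze → silver → gold → diamond).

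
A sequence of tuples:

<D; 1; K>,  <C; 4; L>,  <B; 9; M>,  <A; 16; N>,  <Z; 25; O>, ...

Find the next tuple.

<Y; 36; P>

For the first letter, letters move back 1 place in the alphabet, wrapping A→Z: D, C, B, A, Z → Y.
Second value — perfect squares: 1², 2², 3², …: 1, 4, 9, 16, 25 → 36.
Second letter — letters move forward 1 place in the alphabet: K, L, M, N, O → P.
Putting it together: <Y; 36; P>.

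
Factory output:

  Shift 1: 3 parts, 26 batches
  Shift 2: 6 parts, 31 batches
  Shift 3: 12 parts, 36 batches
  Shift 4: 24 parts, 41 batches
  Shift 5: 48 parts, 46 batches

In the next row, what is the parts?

For the parts, ×2 each step: 3, 6, 12, 24, 48 → 96.

96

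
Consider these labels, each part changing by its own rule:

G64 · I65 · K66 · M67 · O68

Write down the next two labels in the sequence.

Letter: letters move forward 2 places in the alphabet, so G, I, K, M, O → Q → S.
Second component: 64, 65, 66, 67, 68 → 69 → 70 (+1 each step).
So the next two labels are Q69 and S70.

Q69 then S70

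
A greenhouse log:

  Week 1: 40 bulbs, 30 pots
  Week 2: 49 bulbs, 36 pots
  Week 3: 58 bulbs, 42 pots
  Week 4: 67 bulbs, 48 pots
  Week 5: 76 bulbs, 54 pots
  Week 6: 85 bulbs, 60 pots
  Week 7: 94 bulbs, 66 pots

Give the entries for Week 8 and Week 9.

103 bulbs, 72 pots; 112 bulbs, 78 pots

For the bulbs, +9 each step: 40, 49, 58, 67, 76, 85, 94 → 103 → 112.
Pots: +6 each step, so 30, 36, 42, 48, 54, 60, 66 → 72 → 78.
Putting the parts together: 103 bulbs, 72 pots and then 112 bulbs, 78 pots.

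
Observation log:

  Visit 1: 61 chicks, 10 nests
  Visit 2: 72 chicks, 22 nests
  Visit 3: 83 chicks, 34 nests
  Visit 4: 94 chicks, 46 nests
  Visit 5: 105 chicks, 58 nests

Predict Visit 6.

Chicks — +11 each step: 61, 72, 83, 94, 105 → 116.
Nests: +12 each step; 10, 22, 34, 46, 58 → 70.
Combining the parts gives 116 chicks, 70 nests.

116 chicks, 70 nests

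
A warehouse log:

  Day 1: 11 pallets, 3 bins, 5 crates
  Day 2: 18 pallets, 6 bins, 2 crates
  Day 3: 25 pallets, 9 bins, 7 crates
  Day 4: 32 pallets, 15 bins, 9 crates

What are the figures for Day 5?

39 pallets, 24 bins, 16 crates

For the pallets, +7 each step: 11, 18, 25, 32 → 39.
Bins — each term is the sum of the two before it: 3, 6, 9, 15 → 24.
Crates: each term is the sum of the two before it; 5, 2, 7, 9 → 16.
So the next row is 39 pallets, 24 bins, 16 crates.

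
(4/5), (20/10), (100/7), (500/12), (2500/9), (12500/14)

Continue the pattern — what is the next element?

(62500/11)

First value goes 4, 20, 100, 500, 2500, 12500 → 62500 (×5 each step).
Second value goes 5, 10, 7, 12, 9, 14 → 11 (alternating steps +5, −3, +5, −3, …).
Combining the parts gives (62500/11).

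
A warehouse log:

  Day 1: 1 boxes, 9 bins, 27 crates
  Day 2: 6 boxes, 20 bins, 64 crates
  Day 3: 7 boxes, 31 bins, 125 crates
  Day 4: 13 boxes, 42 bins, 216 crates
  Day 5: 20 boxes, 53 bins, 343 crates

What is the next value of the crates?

For the boxes, each term is the sum of the two before it: 1, 6, 7, 13, 20 → 33.
Bins: +11 each step, so 9, 20, 31, 42, 53 → 64.
Crates: perfect cubes: 3³, 4³, 5³, …; 27, 64, 125, 216, 343 → 512.

512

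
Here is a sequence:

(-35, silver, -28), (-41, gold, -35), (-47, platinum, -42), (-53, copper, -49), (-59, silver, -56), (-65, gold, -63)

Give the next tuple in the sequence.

(-71, platinum, -70)

First part: -35, -41, -47, -53, -59, -65 → -71 (−6 each step).
Metal: repeats silver → gold → platinum → copper, so silver, gold, platinum, copper, silver, gold → platinum.
Third part: −7 each step; -28, -35, -42, -49, -56, -63 → -70.
Combining the parts gives (-71, platinum, -70).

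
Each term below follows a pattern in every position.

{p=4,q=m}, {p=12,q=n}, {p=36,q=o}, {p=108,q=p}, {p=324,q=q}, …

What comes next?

{p=972,q=r}

P — ×3 each step: 4, 12, 36, 108, 324 → 972.
Q: m, n, o, p, q → r (letters move forward 1 place in the alphabet).
Putting it together: {p=972,q=r}.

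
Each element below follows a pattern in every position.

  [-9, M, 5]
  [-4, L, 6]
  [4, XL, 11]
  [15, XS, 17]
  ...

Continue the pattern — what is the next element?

First value: differences are 5, 8, 11, … (increasing by 3 each time), so -9, -4, 4, 15 → 29.
Size — runs through clothing sizes XS→XL: M, L, XL, XS → S.
Third value: 5, 6, 11, 17 → 28 (each term is the sum of the two before it).
Combining the parts gives [29, S, 28].

[29, S, 28]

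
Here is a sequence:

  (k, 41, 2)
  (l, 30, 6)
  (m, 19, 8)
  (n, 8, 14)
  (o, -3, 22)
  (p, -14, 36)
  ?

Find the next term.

For the letter, letters move forward 1 place in the alphabet: k, l, m, n, o, p → q.
Second part goes 41, 30, 19, 8, -3, -14 → -25 (−11 each step).
Third part: each term is the sum of the two before it, so 2, 6, 8, 14, 22, 36 → 58.
Putting it together: (q, -25, 58).

(q, -25, 58)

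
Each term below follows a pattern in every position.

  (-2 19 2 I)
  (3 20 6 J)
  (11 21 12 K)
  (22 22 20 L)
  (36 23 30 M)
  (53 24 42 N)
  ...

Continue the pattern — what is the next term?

(73 25 56 O)

First part goes -2, 3, 11, 22, 36, 53 → 73 (differences are 5, 8, 11, … (increasing by 3 each time)).
Second part: 19, 20, 21, 22, 23, 24 → 25 (+1 each step).
Third part — differences are 4, 6, 8, … (increasing by 2 each time): 2, 6, 12, 20, 30, 42 → 56.
Letter goes I, J, K, L, M, N → O (letters move forward 1 place in the alphabet).
Putting it together: (73 25 56 O).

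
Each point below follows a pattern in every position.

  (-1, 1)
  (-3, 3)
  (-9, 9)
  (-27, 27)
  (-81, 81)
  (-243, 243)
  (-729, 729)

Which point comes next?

First entry: ×3 each step; -1, -3, -9, -27, -81, -243, -729 → -2187.
Second entry: ×3 each step; 1, 3, 9, 27, 81, 243, 729 → 2187.
Combining the parts gives (-2187, 2187).

(-2187, 2187)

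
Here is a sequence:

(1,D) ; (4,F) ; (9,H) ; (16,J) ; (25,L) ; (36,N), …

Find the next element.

For the first component, perfect squares: 1², 2², 3², …: 1, 4, 9, 16, 25, 36 → 49.
Letter: letters move forward 2 places in the alphabet; D, F, H, J, L, N → P.
Putting it together: (49,P).

(49,P)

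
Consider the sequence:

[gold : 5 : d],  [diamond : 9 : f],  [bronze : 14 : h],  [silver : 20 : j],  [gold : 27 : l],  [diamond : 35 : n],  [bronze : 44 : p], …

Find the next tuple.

[silver : 54 : r]

For the rank, repeats gold → diamond → bronze → silver: gold, diamond, bronze, silver, gold, diamond, bronze → silver.
Second component goes 5, 9, 14, 20, 27, 35, 44 → 54 (differences are 4, 5, 6, … (increasing by 1 each time)).
Letter goes d, f, h, j, l, n, p → r (letters move forward 2 places in the alphabet).
So the next tuple is [silver : 54 : r].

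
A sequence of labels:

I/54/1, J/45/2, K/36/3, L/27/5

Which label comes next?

Letter goes I, J, K, L → M (letters move forward 1 place in the alphabet).
Second component: 54, 45, 36, 27 → 18 (−9 each step).
Third component: each term is the sum of the two before it; 1, 2, 3, 5 → 8.
Putting it together: M/18/8.

M/18/8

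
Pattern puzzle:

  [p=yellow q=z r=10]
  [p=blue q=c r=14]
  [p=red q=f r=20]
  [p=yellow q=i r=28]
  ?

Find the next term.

P: yellow, blue, red, yellow → blue (repeats yellow → blue → red).
Q: letters move forward 3 places in the alphabet, wrapping Z→A, so z, c, f, i → l.
R: differences are 4, 6, 8, … (increasing by 2 each time), so 10, 14, 20, 28 → 38.
Putting it together: [p=blue q=l r=38].

[p=blue q=l r=38]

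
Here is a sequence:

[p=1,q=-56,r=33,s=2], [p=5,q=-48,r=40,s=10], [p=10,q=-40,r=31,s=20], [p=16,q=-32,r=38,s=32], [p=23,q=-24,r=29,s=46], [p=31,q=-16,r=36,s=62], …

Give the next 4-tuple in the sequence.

[p=40,q=-8,r=27,s=80]

For the p, differences are 4, 5, 6, … (increasing by 1 each time): 1, 5, 10, 16, 23, 31 → 40.
Q — +8 each step: -56, -48, -40, -32, -24, -16 → -8.
R goes 33, 40, 31, 38, 29, 36 → 27 (alternating steps +7, −9, +7, −9, …).
For the s, always 2 × the p: 2, 10, 20, 32, 46, 62 → 80.
So the next 4-tuple is [p=40,q=-8,r=27,s=80].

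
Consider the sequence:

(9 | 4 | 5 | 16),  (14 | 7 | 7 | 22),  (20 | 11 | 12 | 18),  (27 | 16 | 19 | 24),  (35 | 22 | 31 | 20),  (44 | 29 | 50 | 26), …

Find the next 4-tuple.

First coordinate — differences are 5, 6, 7, … (increasing by 1 each time): 9, 14, 20, 27, 35, 44 → 54.
Second coordinate: 4, 7, 11, 16, 22, 29 → 37 (differences are 3, 4, 5, … (increasing by 1 each time)).
Third coordinate: each term is the sum of the two before it, so 5, 7, 12, 19, 31, 50 → 81.
Fourth coordinate: 16, 22, 18, 24, 20, 26 → 22 (alternating steps +6, −4, +6, −4, …).
So the next 4-tuple is (54 | 37 | 81 | 22).

(54 | 37 | 81 | 22)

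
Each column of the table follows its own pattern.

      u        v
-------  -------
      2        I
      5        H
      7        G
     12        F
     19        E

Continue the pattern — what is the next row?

31  D

Column u: each term is the sum of the two before it; 2, 5, 7, 12, 19 → 31.
Column v: letters move back 1 place in the alphabet; I, H, G, F, E → D.
Combining the parts gives 31  D.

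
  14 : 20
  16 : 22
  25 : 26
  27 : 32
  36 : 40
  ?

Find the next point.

38 : 50

First slot — alternating steps +2, +9, +2, +9, …: 14, 16, 25, 27, 36 → 38.
Second slot — differences are 2, 4, 6, … (increasing by 2 each time): 20, 22, 26, 32, 40 → 50.
So the next point is 38 : 50.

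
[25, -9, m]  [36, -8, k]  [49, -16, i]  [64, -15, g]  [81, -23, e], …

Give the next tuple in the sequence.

[100, -22, c]

First component: perfect squares: 5², 6², 7², …, so 25, 36, 49, 64, 81 → 100.
Second component: alternating steps +1, −8, +1, −8, …; -9, -8, -16, -15, -23 → -22.
Letter: m, k, i, g, e → c (letters move back 2 places in the alphabet).
So the next tuple is [100, -22, c].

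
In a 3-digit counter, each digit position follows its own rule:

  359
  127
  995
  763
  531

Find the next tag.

309

First digit: 3, 1, 9, 7, 5 → 3 (−2 each step, mod 10).
For the second digit, −3 each step, mod 10: 5, 2, 9, 6, 3 → 0.
Third digit — −2 each step, mod 10: 9, 7, 5, 3, 1 → 9.
So the next tag is 309.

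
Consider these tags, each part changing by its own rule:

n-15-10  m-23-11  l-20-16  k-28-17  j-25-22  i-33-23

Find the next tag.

Letter — letters move back 1 place in the alphabet: n, m, l, k, j, i → h.
Second component — alternating steps +8, −3, +8, −3, …: 15, 23, 20, 28, 25, 33 → 30.
Third component — alternating steps +1, +5, +1, +5, …: 10, 11, 16, 17, 22, 23 → 28.
Combining the parts gives h-30-28.

h-30-28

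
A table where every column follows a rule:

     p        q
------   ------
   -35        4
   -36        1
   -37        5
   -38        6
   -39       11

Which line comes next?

-40  17

Column p — −1 each step: -35, -36, -37, -38, -39 → -40.
Column q goes 4, 1, 5, 6, 11 → 17 (each term is the sum of the two before it).
So the next line is -40  17.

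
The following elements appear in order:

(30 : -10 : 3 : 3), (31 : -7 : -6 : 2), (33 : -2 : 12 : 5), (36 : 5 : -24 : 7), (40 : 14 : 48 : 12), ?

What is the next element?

First value: 30, 31, 33, 36, 40 → 45 (differences are 1, 2, 3, … (increasing by 1 each time)).
For the second value, differences are 3, 5, 7, … (increasing by 2 each time): -10, -7, -2, 5, 14 → 25.
Third value: ×(-2) each step; 3, -6, 12, -24, 48 → -96.
Fourth value — each term is the sum of the two before it: 3, 2, 5, 7, 12 → 19.
Putting it together: (45 : 25 : -96 : 19).

(45 : 25 : -96 : 19)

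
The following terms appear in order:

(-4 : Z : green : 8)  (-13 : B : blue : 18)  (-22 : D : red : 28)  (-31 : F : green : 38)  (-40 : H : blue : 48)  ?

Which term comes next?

First component — −9 each step: -4, -13, -22, -31, -40 → -49.
Letter: Z, B, D, F, H → J (letters move forward 2 places in the alphabet, wrapping Z→A).
Colour goes green, blue, red, green, blue → red (repeats green → blue → red).
For the fourth component, +10 each step: 8, 18, 28, 38, 48 → 58.
So the next term is (-49 : J : red : 58).

(-49 : J : red : 58)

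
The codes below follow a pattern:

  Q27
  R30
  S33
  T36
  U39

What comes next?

V42

For the letter, letters move forward 1 place in the alphabet: Q, R, S, T, U → V.
Second component — +3 each step: 27, 30, 33, 36, 39 → 42.
Combining the parts gives V42.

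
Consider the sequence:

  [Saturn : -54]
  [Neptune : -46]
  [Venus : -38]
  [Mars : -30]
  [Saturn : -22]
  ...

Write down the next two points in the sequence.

[Neptune : -14], [Venus : -6]

Planet: Saturn, Neptune, Venus, Mars, Saturn → Neptune → Venus (repeats Saturn → Neptune → Venus → Mars).
Second value: +8 each step, so -54, -46, -38, -30, -22 → -14 → -6.
Putting the parts together: [Neptune : -14] and then [Venus : -6].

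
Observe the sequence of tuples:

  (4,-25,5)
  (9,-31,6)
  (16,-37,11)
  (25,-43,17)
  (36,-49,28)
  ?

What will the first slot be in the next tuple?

49

First slot goes 4, 9, 16, 25, 36 → 49 (perfect squares: 2², 3², 4², …).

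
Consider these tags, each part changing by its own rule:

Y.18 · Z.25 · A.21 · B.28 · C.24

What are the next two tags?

Letter: letters move forward 1 place in the alphabet, wrapping Z→A; Y, Z, A, B, C → D → E.
Second component goes 18, 25, 21, 28, 24 → 31 → 27 (alternating steps +7, −4, +7, −4, …).
So the next two tags are D.31 and E.27.

D.31 then E.27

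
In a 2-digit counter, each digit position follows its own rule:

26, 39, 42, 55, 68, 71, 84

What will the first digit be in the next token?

9

First digit: 2, 3, 4, 5, 6, 7, 8 → 9 (+1 each step, mod 10).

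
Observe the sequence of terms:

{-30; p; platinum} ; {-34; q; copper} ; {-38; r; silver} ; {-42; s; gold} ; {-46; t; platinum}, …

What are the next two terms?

{-50; u; copper}, {-54; v; silver}

First value goes -30, -34, -38, -42, -46 → -50 → -54 (−4 each step).
Letter — letters move forward 1 place in the alphabet: p, q, r, s, t → u → v.
Metal goes platinum, copper, silver, gold, platinum → copper → silver (repeats platinum → copper → silver → gold).
So the next two terms are {-50; u; copper} and {-54; v; silver}.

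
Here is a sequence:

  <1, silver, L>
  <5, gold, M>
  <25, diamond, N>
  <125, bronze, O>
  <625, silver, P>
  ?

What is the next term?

<3125, gold, Q>

First slot: 1, 5, 25, 125, 625 → 3125 (×5 each step).
Rank goes silver, gold, diamond, bronze, silver → gold (repeats silver → gold → diamond → bronze).
Letter: letters move forward 1 place in the alphabet; L, M, N, O, P → Q.
Putting it together: <3125, gold, Q>.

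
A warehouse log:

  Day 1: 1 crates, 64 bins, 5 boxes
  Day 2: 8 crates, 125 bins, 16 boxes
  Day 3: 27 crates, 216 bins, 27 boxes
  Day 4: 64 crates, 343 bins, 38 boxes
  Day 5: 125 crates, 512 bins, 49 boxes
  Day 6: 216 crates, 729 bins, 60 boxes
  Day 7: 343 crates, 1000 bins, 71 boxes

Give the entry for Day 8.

Crates goes 1, 8, 27, 64, 125, 216, 343 → 512 (perfect cubes: 1³, 2³, 3³, …).
Bins: 64, 125, 216, 343, 512, 729, 1000 → 1331 (perfect cubes: 4³, 5³, 6³, …).
Boxes goes 5, 16, 27, 38, 49, 60, 71 → 82 (+11 each step).
So the next record is 512 crates, 1331 bins, 82 boxes.

512 crates, 1331 bins, 82 boxes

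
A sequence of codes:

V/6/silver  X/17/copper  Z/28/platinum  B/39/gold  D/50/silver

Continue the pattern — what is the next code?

F/61/copper

For the letter, letters move forward 2 places in the alphabet, wrapping Z→A: V, X, Z, B, D → F.
Second component goes 6, 17, 28, 39, 50 → 61 (+11 each step).
Metal: repeats silver → copper → platinum → gold, so silver, copper, platinum, gold, silver → copper.
Putting it together: F/61/copper.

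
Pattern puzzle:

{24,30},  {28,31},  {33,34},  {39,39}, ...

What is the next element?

First slot goes 24, 28, 33, 39 → 46 (differences are 4, 5, 6, … (increasing by 1 each time)).
Second slot — differences are 1, 3, 5, … (increasing by 2 each time): 30, 31, 34, 39 → 46.
Combining the parts gives {46,46}.

{46,46}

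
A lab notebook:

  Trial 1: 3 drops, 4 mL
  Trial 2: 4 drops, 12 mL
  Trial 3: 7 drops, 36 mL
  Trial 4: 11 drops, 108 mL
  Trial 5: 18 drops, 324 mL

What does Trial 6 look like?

29 drops, 972 mL

For the drops, each term is the sum of the two before it: 3, 4, 7, 11, 18 → 29.
ML: 4, 12, 36, 108, 324 → 972 (×3 each step).
Combining the parts gives 29 drops, 972 mL.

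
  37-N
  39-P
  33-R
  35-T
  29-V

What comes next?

First component: 37, 39, 33, 35, 29 → 31 (alternating steps +2, −6, +2, −6, …).
For the letter, letters move forward 2 places in the alphabet: N, P, R, T, V → X.
Putting it together: 31-X.

31-X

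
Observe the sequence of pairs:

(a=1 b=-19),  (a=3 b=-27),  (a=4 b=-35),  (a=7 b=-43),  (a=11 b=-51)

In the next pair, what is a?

18

A: 1, 3, 4, 7, 11 → 18 (each term is the sum of the two before it).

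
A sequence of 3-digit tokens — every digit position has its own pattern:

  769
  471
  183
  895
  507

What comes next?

First digit: −3 each step, mod 10; 7, 4, 1, 8, 5 → 2.
Second digit — +1 each step, mod 10: 6, 7, 8, 9, 0 → 1.
Third digit: 9, 1, 3, 5, 7 → 9 (+2 each step, mod 10).
So the next token is 219.

219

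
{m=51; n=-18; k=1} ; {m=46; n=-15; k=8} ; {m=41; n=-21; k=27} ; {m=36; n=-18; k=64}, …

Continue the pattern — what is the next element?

{m=31; n=-24; k=125}

For the m, −5 each step: 51, 46, 41, 36 → 31.
N: alternating steps +3, −6, +3, −6, …, so -18, -15, -21, -18 → -24.
For the k, perfect cubes: 1³, 2³, 3³, …: 1, 8, 27, 64 → 125.
Putting it together: {m=31; n=-24; k=125}.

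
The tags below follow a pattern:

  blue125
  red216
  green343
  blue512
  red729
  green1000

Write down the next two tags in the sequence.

blue1331, red1728

Colour — repeats blue → red → green: blue, red, green, blue, red, green → blue → red.
Second component goes 125, 216, 343, 512, 729, 1000 → 1331 → 1728 (perfect cubes: 5³, 6³, 7³, …).
So the next two tags are blue1331 and red1728.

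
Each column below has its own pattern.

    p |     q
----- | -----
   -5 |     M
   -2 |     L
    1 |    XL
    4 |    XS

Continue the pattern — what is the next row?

7  S

Column p: +3 each step, so -5, -2, 1, 4 → 7.
Column q: runs through clothing sizes XS→XL; M, L, XL, XS → S.
So the next row is 7  S.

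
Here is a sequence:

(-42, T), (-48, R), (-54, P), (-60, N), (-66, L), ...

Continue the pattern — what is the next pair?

First component goes -42, -48, -54, -60, -66 → -72 (−6 each step).
For the letter, letters move back 2 places in the alphabet: T, R, P, N, L → J.
So the next pair is (-72, J).

(-72, J)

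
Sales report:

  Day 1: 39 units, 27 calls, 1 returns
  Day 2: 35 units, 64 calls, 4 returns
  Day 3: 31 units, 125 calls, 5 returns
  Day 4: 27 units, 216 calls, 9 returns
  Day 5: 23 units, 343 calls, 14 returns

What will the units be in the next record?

Units goes 39, 35, 31, 27, 23 → 19 (−4 each step).

19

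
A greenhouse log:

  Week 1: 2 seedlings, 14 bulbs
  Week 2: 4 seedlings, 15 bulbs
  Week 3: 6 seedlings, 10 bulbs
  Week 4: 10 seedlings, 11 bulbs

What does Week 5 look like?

16 seedlings, 6 bulbs

Seedlings: 2, 4, 6, 10 → 16 (each term is the sum of the two before it).
Bulbs goes 14, 15, 10, 11 → 6 (alternating steps +1, −5, +1, −5, …).
Putting it together: 16 seedlings, 6 bulbs.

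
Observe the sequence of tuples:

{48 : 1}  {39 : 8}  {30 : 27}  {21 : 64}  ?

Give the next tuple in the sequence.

{12 : 125}

First coordinate: −9 each step, so 48, 39, 30, 21 → 12.
Second coordinate: perfect cubes: 1³, 2³, 3³, …, so 1, 8, 27, 64 → 125.
Combining the parts gives {12 : 125}.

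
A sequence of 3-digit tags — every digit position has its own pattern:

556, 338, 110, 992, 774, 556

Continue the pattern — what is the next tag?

First digit: −2 each step, mod 10, so 5, 3, 1, 9, 7, 5 → 3.
Second digit: −2 each step, mod 10, so 5, 3, 1, 9, 7, 5 → 3.
Third digit: +2 each step, mod 10; 6, 8, 0, 2, 4, 6 → 8.
So the next tag is 338.

338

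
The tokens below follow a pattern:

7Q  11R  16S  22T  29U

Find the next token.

First component: differences are 4, 5, 6, … (increasing by 1 each time), so 7, 11, 16, 22, 29 → 37.
Letter: letters move forward 1 place in the alphabet, so Q, R, S, T, U → V.
Combining the parts gives 37V.

37V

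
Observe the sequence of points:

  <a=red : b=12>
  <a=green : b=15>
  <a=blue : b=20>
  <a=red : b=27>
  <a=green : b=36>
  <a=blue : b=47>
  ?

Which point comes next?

A — repeats red → green → blue: red, green, blue, red, green, blue → red.
B goes 12, 15, 20, 27, 36, 47 → 60 (differences are 3, 5, 7, … (increasing by 2 each time)).
So the next point is <a=red : b=60>.

<a=red : b=60>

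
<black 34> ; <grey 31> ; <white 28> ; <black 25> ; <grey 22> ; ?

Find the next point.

Shade: repeats black → grey → white; black, grey, white, black, grey → white.
For the second value, −3 each step: 34, 31, 28, 25, 22 → 19.
Putting it together: <white 19>.

<white 19>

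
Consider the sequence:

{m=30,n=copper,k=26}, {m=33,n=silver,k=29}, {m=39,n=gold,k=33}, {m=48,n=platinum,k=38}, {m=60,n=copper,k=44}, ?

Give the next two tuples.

{m=75,n=silver,k=51}, {m=93,n=gold,k=59}

M — differences are 3, 6, 9, … (increasing by 3 each time): 30, 33, 39, 48, 60 → 75 → 93.
N: repeats copper → silver → gold → platinum, so copper, silver, gold, platinum, copper → silver → gold.
K: 26, 29, 33, 38, 44 → 51 → 59 (differences are 3, 4, 5, … (increasing by 1 each time)).
So the next two tuples are {m=75,n=silver,k=51} and {m=93,n=gold,k=59}.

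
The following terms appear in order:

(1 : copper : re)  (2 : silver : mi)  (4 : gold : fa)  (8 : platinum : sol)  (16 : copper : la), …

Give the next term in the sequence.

(32 : silver : ti)

First component: ×2 each step; 1, 2, 4, 8, 16 → 32.
Metal: copper, silver, gold, platinum, copper → silver (repeats copper → silver → gold → platinum).
Note: runs through the solfège scale do→ti; re, mi, fa, sol, la → ti.
Putting it together: (32 : silver : ti).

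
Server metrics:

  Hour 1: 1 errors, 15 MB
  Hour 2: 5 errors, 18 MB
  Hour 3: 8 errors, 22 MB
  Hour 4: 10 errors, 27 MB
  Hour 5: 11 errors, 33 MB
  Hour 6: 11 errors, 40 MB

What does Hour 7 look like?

Errors: differences are 4, 3, 2, … (decreasing by 1 each time), so 1, 5, 8, 10, 11, 11 → 10.
MB: 15, 18, 22, 27, 33, 40 → 48 (differences are 3, 4, 5, … (increasing by 1 each time)).
Putting it together: 10 errors, 48 MB.

10 errors, 48 MB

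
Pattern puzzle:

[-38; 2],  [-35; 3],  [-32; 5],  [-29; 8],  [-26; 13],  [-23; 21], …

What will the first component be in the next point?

For the first component, +3 each step: -38, -35, -32, -29, -26, -23 → -20.

-20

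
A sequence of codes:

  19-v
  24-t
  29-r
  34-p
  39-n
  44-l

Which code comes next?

First component goes 19, 24, 29, 34, 39, 44 → 49 (+5 each step).
Letter: letters move back 2 places in the alphabet; v, t, r, p, n, l → j.
So the next code is 49-j.

49-j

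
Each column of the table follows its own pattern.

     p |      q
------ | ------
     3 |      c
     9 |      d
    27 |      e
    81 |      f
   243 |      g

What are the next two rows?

729  h; 2187  i

Column p — ×3 each step: 3, 9, 27, 81, 243 → 729 → 2187.
Column q — letters move forward 1 place in the alphabet: c, d, e, f, g → h → i.
Putting the parts together: 729  h and then 2187  i.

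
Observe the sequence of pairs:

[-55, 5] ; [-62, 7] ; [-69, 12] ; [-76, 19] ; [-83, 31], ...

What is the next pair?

For the first slot, −7 each step: -55, -62, -69, -76, -83 → -90.
Second slot — each term is the sum of the two before it: 5, 7, 12, 19, 31 → 50.
So the next pair is [-90, 50].

[-90, 50]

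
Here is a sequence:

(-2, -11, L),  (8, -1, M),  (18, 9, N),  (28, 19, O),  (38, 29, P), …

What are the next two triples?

(48, 39, Q), (58, 49, R)

First coordinate: -2, 8, 18, 28, 38 → 48 → 58 (+10 each step).
Second coordinate — +10 each step: -11, -1, 9, 19, 29 → 39 → 49.
For the letter, letters move forward 1 place in the alphabet: L, M, N, O, P → Q → R.
Putting the parts together: (48, 39, Q) and then (58, 49, R).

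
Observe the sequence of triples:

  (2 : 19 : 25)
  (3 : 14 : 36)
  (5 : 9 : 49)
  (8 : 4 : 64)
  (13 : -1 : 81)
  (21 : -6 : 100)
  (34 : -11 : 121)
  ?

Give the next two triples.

(55 : -16 : 144), (89 : -21 : 169)

First coordinate: 2, 3, 5, 8, 13, 21, 34 → 55 → 89 (each term is the sum of the two before it).
Second coordinate: −5 each step, so 19, 14, 9, 4, -1, -6, -11 → -16 → -21.
Third coordinate goes 25, 36, 49, 64, 81, 100, 121 → 144 → 169 (perfect squares: 5², 6², 7², …).
So the next two triples are (55 : -16 : 144) and (89 : -21 : 169).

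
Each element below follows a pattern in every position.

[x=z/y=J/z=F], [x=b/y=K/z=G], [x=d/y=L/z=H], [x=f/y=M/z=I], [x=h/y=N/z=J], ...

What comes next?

X — letters move forward 2 places in the alphabet, wrapping Z→A: z, b, d, f, h → j.
For the y, letters move forward 1 place in the alphabet: J, K, L, M, N → O.
Z: letters move forward 1 place in the alphabet, so F, G, H, I, J → K.
Combining the parts gives [x=j/y=O/z=K].

[x=j/y=O/z=K]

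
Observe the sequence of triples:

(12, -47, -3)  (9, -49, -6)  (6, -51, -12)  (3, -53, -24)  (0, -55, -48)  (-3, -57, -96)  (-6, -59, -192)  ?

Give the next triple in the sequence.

First value goes 12, 9, 6, 3, 0, -3, -6 → -9 (−3 each step).
Second value: −2 each step; -47, -49, -51, -53, -55, -57, -59 → -61.
Third value goes -3, -6, -12, -24, -48, -96, -192 → -384 (×2 each step).
Putting it together: (-9, -61, -384).

(-9, -61, -384)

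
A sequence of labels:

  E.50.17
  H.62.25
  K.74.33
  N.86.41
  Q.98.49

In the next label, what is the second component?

110

For the letter, letters move forward 3 places in the alphabet: E, H, K, N, Q → T.
Second component: +12 each step, so 50, 62, 74, 86, 98 → 110.
Third component: +8 each step, so 17, 25, 33, 41, 49 → 57.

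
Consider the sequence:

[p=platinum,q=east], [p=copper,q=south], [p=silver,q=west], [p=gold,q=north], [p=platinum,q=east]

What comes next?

[p=copper,q=south]

P: platinum, copper, silver, gold, platinum → copper (repeats platinum → copper → silver → gold).
Q — repeats east → south → west → north: east, south, west, north, east → south.
So the next tuple is [p=copper,q=south].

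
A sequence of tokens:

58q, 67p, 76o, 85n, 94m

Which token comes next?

First component goes 58, 67, 76, 85, 94 → 103 (+9 each step).
Letter goes q, p, o, n, m → l (letters move back 1 place in the alphabet).
So the next token is 103l.

103l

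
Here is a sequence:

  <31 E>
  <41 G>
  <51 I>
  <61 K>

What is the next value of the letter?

Letter — letters move forward 2 places in the alphabet: E, G, I, K → M.

M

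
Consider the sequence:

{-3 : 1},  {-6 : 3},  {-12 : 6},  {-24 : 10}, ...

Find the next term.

{-48 : 15}

First component: -3, -6, -12, -24 → -48 (×2 each step).
Second component — differences are 2, 3, 4, … (increasing by 1 each time): 1, 3, 6, 10 → 15.
So the next term is {-48 : 15}.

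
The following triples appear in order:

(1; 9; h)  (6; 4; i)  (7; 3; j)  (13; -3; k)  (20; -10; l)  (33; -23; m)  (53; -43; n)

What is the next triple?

First value: each term is the sum of the two before it; 1, 6, 7, 13, 20, 33, 53 → 86.
Second value: together with the first value always sums to 10; 9, 4, 3, -3, -10, -23, -43 → -76.
Letter — letters move forward 1 place in the alphabet: h, i, j, k, l, m, n → o.
So the next triple is (86; -76; o).

(86; -76; o)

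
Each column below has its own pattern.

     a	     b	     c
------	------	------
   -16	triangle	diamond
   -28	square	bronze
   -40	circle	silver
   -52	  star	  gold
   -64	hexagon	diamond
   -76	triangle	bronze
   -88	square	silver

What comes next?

Column a: −12 each step; -16, -28, -40, -52, -64, -76, -88 → -100.
Column b: triangle, square, circle, star, hexagon, triangle, square → circle (repeats triangle → square → circle → star → hexagon).
For the column c, repeats diamond → bronze → silver → gold: diamond, bronze, silver, gold, diamond, bronze, silver → gold.
Putting it together: -100  circle  gold.

-100  circle  gold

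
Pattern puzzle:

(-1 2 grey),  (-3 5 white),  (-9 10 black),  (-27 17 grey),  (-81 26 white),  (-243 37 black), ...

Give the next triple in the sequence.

First coordinate goes -1, -3, -9, -27, -81, -243 → -729 (×3 each step).
Second coordinate — differences are 3, 5, 7, … (increasing by 2 each time): 2, 5, 10, 17, 26, 37 → 50.
Shade goes grey, white, black, grey, white, black → grey (repeats grey → white → black).
So the next triple is (-729 50 grey).

(-729 50 grey)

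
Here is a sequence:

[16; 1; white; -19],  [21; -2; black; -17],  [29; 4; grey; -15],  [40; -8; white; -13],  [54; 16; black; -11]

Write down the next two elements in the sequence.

[71; -32; grey; -9], [91; 64; white; -7]

First component goes 16, 21, 29, 40, 54 → 71 → 91 (differences are 5, 8, 11, … (increasing by 3 each time)).
Second component: ×(-2) each step; 1, -2, 4, -8, 16 → -32 → 64.
Shade — repeats white → black → grey: white, black, grey, white, black → grey → white.
Fourth component — +2 each step: -19, -17, -15, -13, -11 → -9 → -7.
So the next two elements are [71; -32; grey; -9] and [91; 64; white; -7].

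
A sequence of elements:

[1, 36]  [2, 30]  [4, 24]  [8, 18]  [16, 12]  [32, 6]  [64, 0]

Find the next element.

First value: 1, 2, 4, 8, 16, 32, 64 → 128 (×2 each step).
Second value: −6 each step; 36, 30, 24, 18, 12, 6, 0 → -6.
Combining the parts gives [128, -6].

[128, -6]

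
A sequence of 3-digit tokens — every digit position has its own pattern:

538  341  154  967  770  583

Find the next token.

396

First digit — −2 each step, mod 10: 5, 3, 1, 9, 7, 5 → 3.
Second digit goes 3, 4, 5, 6, 7, 8 → 9 (+1 each step, mod 10).
Third digit: 8, 1, 4, 7, 0, 3 → 6 (+3 each step, mod 10).
Combining the parts gives 396.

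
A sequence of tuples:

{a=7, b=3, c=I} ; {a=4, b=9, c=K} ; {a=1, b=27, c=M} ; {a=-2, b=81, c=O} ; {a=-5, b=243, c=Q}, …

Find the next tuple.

{a=-8, b=729, c=S}

For the a, −3 each step: 7, 4, 1, -2, -5 → -8.
For the b, ×3 each step: 3, 9, 27, 81, 243 → 729.
C: letters move forward 2 places in the alphabet; I, K, M, O, Q → S.
Putting it together: {a=-8, b=729, c=S}.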